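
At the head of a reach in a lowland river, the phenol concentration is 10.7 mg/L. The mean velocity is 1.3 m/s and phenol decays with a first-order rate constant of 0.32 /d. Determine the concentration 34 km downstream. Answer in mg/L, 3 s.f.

9.71 mg/L

Travel time t = 34 km / 1.3 m/s = 3.4e+04/1.3 = 2.615e+04 s = 0.3027 d.
First-order decay: C = 10.7·exp(−0.32·0.3027) = 10.7·0.9077 = 9.712 mg/L.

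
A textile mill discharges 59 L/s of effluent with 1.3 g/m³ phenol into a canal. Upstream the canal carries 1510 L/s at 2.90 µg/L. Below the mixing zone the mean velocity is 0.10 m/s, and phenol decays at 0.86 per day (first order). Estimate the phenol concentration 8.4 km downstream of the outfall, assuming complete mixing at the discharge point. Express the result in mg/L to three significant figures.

59 L/s = 0.059 m³/s.
1510 L/s = 1.51 m³/s.
2.90 µg/L = 0.0029 mg/L.
After complete mixing, C₀ = (0.059·1.3 + 1.51·0.0029) / 1.569 = 0.05168 mg/L.
Travel time t = 8400 m / 0.10 m/s = 8.4e+04 s = 0.9722 d.
C = 0.05168·exp(−0.86·0.9722) = 0.05168·0.4334 = 0.0224 mg/L.

0.0224 mg/L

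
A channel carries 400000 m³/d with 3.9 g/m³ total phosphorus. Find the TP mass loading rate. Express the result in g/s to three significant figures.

18.1 g/s

400000 m³/d = 4.63 m³/s.
Mass flux = Q·C = 4.63 m³/s × 3.9 g/m³ = 18.06 g/s.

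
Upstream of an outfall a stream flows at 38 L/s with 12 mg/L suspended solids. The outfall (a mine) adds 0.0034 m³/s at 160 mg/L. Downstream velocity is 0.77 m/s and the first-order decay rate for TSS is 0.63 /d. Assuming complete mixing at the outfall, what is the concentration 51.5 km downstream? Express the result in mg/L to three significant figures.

14.8 mg/L

38 L/s = 0.038 m³/s.
After complete mixing, C₀ = (0.0034·160 + 0.038·12) / 0.0414 = 24.15 mg/L.
Travel time t = 5.15e+04 m / 0.77 m/s = 6.688e+04 s = 0.7741 d.
C = 24.15·exp(−0.63·0.7741) = 24.15·0.614 = 14.83 mg/L.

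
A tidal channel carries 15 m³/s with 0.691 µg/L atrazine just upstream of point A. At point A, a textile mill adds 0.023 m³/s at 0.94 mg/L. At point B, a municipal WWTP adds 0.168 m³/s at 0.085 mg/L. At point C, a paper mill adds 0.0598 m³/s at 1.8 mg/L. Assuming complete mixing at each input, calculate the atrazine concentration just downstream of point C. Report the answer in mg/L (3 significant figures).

0.0101 mg/L

0.691 µg/L = 0.000691 mg/L.
After input A: C = (15·0.000691 + 0.023·0.94) / 15.02 = 0.002129 mg/L.
After input B: C = (15.02·0.002129 + 0.168·0.085) / 15.19 = 0.003046 mg/L.
After input C: C = (15.19·0.003046 + 0.0598·1.8) / 15.25 = 0.01009 mg/L.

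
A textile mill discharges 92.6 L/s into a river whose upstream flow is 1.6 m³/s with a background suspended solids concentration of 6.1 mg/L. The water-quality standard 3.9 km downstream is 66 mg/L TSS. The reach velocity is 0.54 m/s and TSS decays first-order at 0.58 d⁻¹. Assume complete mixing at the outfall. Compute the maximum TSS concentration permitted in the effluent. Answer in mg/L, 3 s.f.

92.6 L/s = 0.0926 m³/s.
Travel time to the compliance point: t = 3900/0.54 = 7222 s = 0.08359 d; decay factor exp(−0.58·0.08359) = 0.9527.
So the concentration just after mixing may be at most 66/0.9527 = 69.28 mg/L.
Mass balance: 69.28·1.693 = 0.0926·Cₑ + 1.6·6.1.
Cₑ = (117.3 − 9.76) / 0.0926 = 1161 mg/L.

1160 mg/L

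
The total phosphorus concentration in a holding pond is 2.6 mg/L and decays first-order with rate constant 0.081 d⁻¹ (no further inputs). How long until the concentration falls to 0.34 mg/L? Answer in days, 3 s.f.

25.1 d

t = ln(C₀/C)/k = ln(2.6/0.34)/0.081 = 2.034/0.081 = 25.12 d.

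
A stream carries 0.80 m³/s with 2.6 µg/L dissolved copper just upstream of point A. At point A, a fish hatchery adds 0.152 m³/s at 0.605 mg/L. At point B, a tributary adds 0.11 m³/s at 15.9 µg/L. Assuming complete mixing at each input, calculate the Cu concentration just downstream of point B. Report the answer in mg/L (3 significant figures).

2.6 µg/L = 0.0026 mg/L.
After input A: C = (0.8·0.0026 + 0.152·0.605) / 0.952 = 0.09878 mg/L.
15.9 µg/L = 0.0159 mg/L.
After input B: C = (0.952·0.09878 + 0.11·0.0159) / 1.062 = 0.0902 mg/L.

0.0902 mg/L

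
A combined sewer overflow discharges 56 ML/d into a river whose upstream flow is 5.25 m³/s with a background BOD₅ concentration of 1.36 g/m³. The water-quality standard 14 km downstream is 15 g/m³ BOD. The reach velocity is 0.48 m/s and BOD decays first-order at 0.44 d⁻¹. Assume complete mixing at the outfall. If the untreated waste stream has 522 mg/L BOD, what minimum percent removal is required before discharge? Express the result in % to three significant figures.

56 ML/d = 0.6481 m³/s.
Travel time to the compliance point: t = 1.4e+04/0.48 = 2.917e+04 s = 0.3376 d; decay factor exp(−0.44·0.3376) = 0.862.
So the concentration just after mixing may be at most 15/0.862 = 17.4 mg/L.
Mass balance: 17.4·5.898 = 0.6481·Cₑ + 5.25·1.36.
Cₑ = (102.6 − 7.14) / 0.6481 = 147.3 mg/L.
Required removal = 1 − 147.3/522 = 71.77 %.

71.8 %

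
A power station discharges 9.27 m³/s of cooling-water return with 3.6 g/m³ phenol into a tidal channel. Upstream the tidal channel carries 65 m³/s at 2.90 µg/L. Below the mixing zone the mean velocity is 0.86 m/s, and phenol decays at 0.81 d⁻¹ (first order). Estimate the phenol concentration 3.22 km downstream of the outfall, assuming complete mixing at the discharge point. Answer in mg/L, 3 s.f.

2.90 µg/L = 0.0029 mg/L.
After complete mixing, C₀ = (9.27·3.6 + 65·0.0029) / 74.27 = 0.4519 mg/L.
Travel time t = 3220 m / 0.86 m/s = 3744 s = 0.04334 d.
C = 0.4519·exp(−0.81·0.04334) = 0.4519·0.9655 = 0.4363 mg/L.

0.436 mg/L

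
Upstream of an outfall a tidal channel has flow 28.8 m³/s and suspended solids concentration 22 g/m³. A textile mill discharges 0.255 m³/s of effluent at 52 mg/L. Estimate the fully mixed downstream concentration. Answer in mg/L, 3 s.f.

22.3 mg/L

By mass balance at complete mixing, C = (0.255·52 + 28.8·22) / (0.255 + 28.8) = 646.9/29.05 = 22.26 mg/L.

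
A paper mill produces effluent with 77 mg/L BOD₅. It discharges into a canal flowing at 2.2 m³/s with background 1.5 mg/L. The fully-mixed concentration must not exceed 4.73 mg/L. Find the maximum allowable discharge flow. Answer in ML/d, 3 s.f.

Mass balance at complete mixing: C_std·(Q_w + Q_r) = Q_w·C_e + Q_r·C_b.
Rearranging, Q_w = Q_r·(C_std − C_b)/(C_e − C_std) = 2.2·(4.73 − 1.5) / (77 − 4.73) = 0.09833 m³/s.
= 8.495 ML/d.

8.50 ML/d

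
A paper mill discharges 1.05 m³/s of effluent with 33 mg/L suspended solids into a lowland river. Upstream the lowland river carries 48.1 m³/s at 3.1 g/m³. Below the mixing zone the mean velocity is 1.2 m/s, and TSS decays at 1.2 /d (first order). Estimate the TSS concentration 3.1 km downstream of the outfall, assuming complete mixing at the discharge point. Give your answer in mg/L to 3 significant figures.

After complete mixing, C₀ = (1.05·33 + 48.1·3.1) / 49.15 = 3.739 mg/L.
Travel time t = 3100 m / 1.2 m/s = 2583 s = 0.0299 d.
C = 3.739·exp(−1.2·0.0299) = 3.739·0.9648 = 3.607 mg/L.

3.61 mg/L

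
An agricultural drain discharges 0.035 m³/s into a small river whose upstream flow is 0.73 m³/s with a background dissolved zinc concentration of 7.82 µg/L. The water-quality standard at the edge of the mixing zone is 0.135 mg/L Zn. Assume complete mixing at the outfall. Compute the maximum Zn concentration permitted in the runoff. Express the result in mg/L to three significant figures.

7.82 µg/L = 0.00782 mg/L.
Mass balance: 0.135·0.765 = 0.035·Cₑ + 0.73·0.00782.
Cₑ = (0.1033 − 0.005709) / 0.035 = 2.788 mg/L.

2.79 mg/L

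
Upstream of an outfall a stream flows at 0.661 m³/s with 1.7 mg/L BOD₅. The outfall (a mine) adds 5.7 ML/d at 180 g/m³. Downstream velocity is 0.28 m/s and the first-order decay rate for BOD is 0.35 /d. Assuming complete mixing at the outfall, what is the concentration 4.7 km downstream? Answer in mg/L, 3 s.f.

16.7 mg/L

5.7 ML/d = 0.06597 m³/s.
After complete mixing, C₀ = (0.06597·180 + 0.661·1.7) / 0.727 = 17.88 mg/L.
Travel time t = 4700 m / 0.28 m/s = 1.679e+04 s = 0.1943 d.
C = 17.88·exp(−0.35·0.1943) = 17.88·0.9343 = 16.71 mg/L.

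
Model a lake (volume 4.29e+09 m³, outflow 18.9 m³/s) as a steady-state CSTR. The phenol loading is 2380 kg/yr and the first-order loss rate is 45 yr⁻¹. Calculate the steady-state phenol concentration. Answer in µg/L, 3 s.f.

0.0123 µg/L

Outflow Q = 18.9 m³/s × 3.156e+07 s/yr = 5.964e+08 m³/yr.
Steady-state CSTR mass balance: W = Q·C + k·V·C, so C = W/(Q + kV).
Q + kV = 5.964e+08 + 45·4.29e+09 = 1.936e+11 m³/yr.
C = 2380/1.936e+11 = 1.229e-08 kg/m³ = 1.229e-05 mg/L = 0.01229 µg/L.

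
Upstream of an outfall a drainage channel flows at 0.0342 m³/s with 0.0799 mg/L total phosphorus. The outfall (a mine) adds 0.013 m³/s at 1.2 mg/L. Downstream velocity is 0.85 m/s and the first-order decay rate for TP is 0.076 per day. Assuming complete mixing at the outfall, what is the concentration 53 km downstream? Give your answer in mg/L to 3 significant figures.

After complete mixing, C₀ = (0.013·1.2 + 0.0342·0.0799) / 0.0472 = 0.3884 mg/L.
Travel time t = 5.3e+04 m / 0.85 m/s = 6.235e+04 s = 0.7217 d.
C = 0.3884·exp(−0.076·0.7217) = 0.3884·0.9466 = 0.3677 mg/L.

0.368 mg/L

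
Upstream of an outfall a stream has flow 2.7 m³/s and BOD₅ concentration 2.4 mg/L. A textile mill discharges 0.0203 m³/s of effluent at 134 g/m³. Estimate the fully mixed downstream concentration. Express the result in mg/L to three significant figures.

3.38 mg/L

Conservation of mass across the mixing zone: C = (0.0203·134 + 2.7·2.4) / (0.0203 + 2.7) = 9.2/2.72 = 3.382 mg/L.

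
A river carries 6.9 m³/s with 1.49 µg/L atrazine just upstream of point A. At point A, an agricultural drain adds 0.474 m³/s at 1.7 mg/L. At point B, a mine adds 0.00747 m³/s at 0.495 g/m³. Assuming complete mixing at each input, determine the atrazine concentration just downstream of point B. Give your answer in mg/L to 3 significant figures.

0.111 mg/L

1.49 µg/L = 0.00149 mg/L.
After input A: C = (6.9·0.00149 + 0.474·1.7) / 7.374 = 0.1107 mg/L.
After input B: C = (7.374·0.1107 + 0.00747·0.495) / 7.381 = 0.1111 mg/L.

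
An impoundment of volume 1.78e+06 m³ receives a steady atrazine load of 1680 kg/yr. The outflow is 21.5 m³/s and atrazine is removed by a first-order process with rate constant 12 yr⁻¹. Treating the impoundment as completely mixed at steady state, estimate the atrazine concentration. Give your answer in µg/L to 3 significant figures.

Outflow Q = 21.5 m³/s × 3.156e+07 s/yr = 6.785e+08 m³/yr.
Steady-state CSTR mass balance: W = Q·C + k·V·C, so C = W/(Q + kV).
Q + kV = 6.785e+08 + 12·1.78e+06 = 6.998e+08 m³/yr.
C = 1680/6.998e+08 = 2.401e-06 kg/m³ = 0.002401 mg/L = 2.401 µg/L.

2.40 µg/L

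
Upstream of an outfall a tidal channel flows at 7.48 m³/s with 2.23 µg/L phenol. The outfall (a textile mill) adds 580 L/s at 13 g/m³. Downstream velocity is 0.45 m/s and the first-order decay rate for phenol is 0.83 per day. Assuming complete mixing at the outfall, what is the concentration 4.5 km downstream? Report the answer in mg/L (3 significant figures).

0.852 mg/L

580 L/s = 0.58 m³/s.
2.23 µg/L = 0.00223 mg/L.
After complete mixing, C₀ = (0.58·13 + 7.48·0.00223) / 8.06 = 0.9376 mg/L.
Travel time t = 4500 m / 0.45 m/s = 1e+04 s = 0.1157 d.
C = 0.9376·exp(−0.83·0.1157) = 0.9376·0.9084 = 0.8517 mg/L.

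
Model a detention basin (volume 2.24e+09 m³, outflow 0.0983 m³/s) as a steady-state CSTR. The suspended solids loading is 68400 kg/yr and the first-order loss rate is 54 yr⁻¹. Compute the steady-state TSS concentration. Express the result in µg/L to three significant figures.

0.565 µg/L

Outflow Q = 0.0983 m³/s × 3.156e+07 s/yr = 3.102e+06 m³/yr.
Steady-state CSTR mass balance: W = Q·C + k·V·C, so C = W/(Q + kV).
Q + kV = 3.102e+06 + 54·2.24e+09 = 1.21e+11 m³/yr.
C = 68400/1.21e+11 = 5.655e-07 kg/m³ = 0.0005655 mg/L = 0.5655 µg/L.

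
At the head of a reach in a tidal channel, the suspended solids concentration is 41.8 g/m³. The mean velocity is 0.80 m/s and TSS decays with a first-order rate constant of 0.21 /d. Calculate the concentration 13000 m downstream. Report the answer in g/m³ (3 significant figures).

40.2 g/m³

Travel time t = 13000 m / 0.80 m/s = 1.3e+04/0.80 = 1.625e+04 s = 0.1881 d.
First-order decay: C = 41.8·exp(−0.21·0.1881) = 41.8·0.9613 = 40.18 g/m³.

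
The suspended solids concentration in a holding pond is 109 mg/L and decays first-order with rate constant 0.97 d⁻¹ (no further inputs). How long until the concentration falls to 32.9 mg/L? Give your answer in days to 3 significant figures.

1.23 d

t = ln(C₀/C)/k = ln(109/32.9)/0.97 = 1.198/0.97 = 1.235 d.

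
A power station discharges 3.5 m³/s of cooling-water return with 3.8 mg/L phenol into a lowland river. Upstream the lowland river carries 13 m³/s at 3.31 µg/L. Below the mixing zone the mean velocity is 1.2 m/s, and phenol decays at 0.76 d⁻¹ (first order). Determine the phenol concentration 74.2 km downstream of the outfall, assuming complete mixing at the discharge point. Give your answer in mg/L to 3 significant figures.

3.31 µg/L = 0.00331 mg/L.
After complete mixing, C₀ = (3.5·3.8 + 13·0.00331) / 16.5 = 0.8087 mg/L.
Travel time t = 7.42e+04 m / 1.2 m/s = 6.183e+04 s = 0.7157 d.
C = 0.8087·exp(−0.76·0.7157) = 0.8087·0.5805 = 0.4694 mg/L.

0.469 mg/L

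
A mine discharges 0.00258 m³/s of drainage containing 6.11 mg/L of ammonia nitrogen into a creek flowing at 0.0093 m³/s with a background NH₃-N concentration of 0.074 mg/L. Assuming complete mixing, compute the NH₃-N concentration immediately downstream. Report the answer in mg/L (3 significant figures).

1.38 mg/L

Conservation of mass across the mixing zone: C = (0.00258·6.11 + 0.0093·0.074) / (0.00258 + 0.0093) = 0.01645/0.01188 = 1.385 mg/L.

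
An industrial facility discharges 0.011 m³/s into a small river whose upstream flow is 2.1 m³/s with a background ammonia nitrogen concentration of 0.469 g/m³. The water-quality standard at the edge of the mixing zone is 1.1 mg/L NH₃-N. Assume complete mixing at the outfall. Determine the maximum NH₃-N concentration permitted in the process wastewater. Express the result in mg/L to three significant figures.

122 mg/L

Mass balance: 1.1·2.111 = 0.011·Cₑ + 2.1·0.469.
Cₑ = (2.322 − 0.9849) / 0.011 = 121.6 mg/L.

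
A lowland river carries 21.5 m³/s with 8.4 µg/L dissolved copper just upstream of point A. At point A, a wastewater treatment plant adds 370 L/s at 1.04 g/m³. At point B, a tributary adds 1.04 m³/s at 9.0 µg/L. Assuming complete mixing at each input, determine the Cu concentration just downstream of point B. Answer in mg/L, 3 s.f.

8.4 µg/L = 0.0084 mg/L.
370 L/s = 0.37 m³/s.
After input A: C = (21.5·0.0084 + 0.37·1.04) / 21.87 = 0.02585 mg/L.
9.0 µg/L = 0.009 mg/L.
After input B: C = (21.87·0.02585 + 1.04·0.009) / 22.91 = 0.02509 mg/L.

0.0251 mg/L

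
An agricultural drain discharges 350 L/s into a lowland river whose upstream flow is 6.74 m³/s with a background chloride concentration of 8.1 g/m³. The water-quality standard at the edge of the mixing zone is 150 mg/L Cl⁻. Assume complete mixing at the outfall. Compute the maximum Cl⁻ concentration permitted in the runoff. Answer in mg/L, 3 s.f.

350 L/s = 0.35 m³/s.
Mass balance: 150·7.09 = 0.35·Cₑ + 6.74·8.1.
Cₑ = (1064 − 54.59) / 0.35 = 2883 mg/L.

2880 mg/L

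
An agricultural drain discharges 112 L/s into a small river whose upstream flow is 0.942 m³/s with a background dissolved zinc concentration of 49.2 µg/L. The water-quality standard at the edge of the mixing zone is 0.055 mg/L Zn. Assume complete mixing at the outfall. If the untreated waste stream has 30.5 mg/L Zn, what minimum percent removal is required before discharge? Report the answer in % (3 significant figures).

99.7 %

112 L/s = 0.112 m³/s.
49.2 µg/L = 0.0492 mg/L.
Mass balance: 0.055·1.054 = 0.112·Cₑ + 0.942·0.0492.
Cₑ = (0.05797 − 0.04635) / 0.112 = 0.1038 mg/L.
Required removal = 1 − 0.1038/30.5 = 99.66 %.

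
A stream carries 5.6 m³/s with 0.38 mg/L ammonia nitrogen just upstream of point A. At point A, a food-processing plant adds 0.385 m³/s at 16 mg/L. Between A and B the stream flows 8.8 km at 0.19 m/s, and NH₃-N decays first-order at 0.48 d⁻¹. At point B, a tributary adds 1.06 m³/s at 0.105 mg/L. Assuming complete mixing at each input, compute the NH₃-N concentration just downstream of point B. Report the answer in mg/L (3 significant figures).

After input A: C = (5.6·0.38 + 0.385·16) / 5.985 = 1.385 mg/L.
Over the 8.8 km reach to input B (t = 4.632e+04 s = 0.5361 d), decay gives C = 1.385·exp(−0.48·0.5361) = 1.071 mg/L.
After input B: C = (5.985·1.071 + 1.06·0.105) / 7.045 = 0.9253 mg/L.

0.925 mg/L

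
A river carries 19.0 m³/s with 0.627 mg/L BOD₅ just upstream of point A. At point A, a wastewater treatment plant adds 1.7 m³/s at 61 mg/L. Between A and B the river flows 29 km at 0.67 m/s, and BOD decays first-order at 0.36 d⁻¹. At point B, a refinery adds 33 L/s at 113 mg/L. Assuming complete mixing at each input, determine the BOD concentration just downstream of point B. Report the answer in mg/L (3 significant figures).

After input A: C = (19·0.627 + 1.7·61) / 20.7 = 5.585 mg/L.
Over the 29 km reach to input B (t = 4.328e+04 s = 0.501 d), decay gives C = 5.585·exp(−0.36·0.501) = 4.664 mg/L.
33 L/s = 0.033 m³/s.
After input B: C = (20.7·4.664 + 0.033·113) / 20.73 = 4.836 mg/L.

4.84 mg/L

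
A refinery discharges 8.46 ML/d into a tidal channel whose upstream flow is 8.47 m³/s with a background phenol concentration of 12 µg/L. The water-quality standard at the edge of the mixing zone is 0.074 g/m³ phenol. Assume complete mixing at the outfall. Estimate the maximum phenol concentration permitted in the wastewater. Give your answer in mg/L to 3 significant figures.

8.46 ML/d = 0.09792 m³/s.
12 µg/L = 0.012 mg/L.
Mass balance: 0.074·8.568 = 0.09792·Cₑ + 8.47·0.012.
Cₑ = (0.634 − 0.1016) / 0.09792 = 5.437 mg/L.

5.44 mg/L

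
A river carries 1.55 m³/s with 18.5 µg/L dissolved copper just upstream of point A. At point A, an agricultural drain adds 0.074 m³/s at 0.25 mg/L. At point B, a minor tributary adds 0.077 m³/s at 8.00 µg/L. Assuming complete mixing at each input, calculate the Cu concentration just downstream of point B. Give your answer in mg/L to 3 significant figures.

0.0281 mg/L

18.5 µg/L = 0.0185 mg/L.
After input A: C = (1.55·0.0185 + 0.074·0.25) / 1.624 = 0.02905 mg/L.
8.00 µg/L = 0.008 mg/L.
After input B: C = (1.624·0.02905 + 0.077·0.008) / 1.701 = 0.0281 mg/L.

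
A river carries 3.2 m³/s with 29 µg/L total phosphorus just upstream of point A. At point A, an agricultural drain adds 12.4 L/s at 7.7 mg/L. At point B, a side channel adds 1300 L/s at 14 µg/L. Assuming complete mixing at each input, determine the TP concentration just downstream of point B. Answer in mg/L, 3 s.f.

0.0458 mg/L

29 µg/L = 0.029 mg/L.
12.4 L/s = 0.0124 m³/s.
After input A: C = (3.2·0.029 + 0.0124·7.7) / 3.212 = 0.05861 mg/L.
1300 L/s = 1.3 m³/s.
14 µg/L = 0.014 mg/L.
After input B: C = (3.212·0.05861 + 1.3·0.014) / 4.512 = 0.04576 mg/L.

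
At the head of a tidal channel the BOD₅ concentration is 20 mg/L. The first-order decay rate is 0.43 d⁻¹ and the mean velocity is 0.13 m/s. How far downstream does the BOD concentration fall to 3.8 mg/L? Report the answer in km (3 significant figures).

43.4 km

From C = C₀·e^(−kt), t = ln(C₀/C)/k = ln(20/3.8)/0.43 = 1.661/0.43 = 3.862 d.
Distance = v·t = 0.13 m/s × 3.337e+05 s = 4.338e+04 m = 43.38 km.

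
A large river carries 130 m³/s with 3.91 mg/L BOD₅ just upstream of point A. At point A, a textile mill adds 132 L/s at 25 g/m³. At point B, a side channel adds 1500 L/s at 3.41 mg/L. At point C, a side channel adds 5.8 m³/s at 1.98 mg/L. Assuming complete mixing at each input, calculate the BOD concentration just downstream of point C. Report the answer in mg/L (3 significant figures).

132 L/s = 0.132 m³/s.
After input A: C = (130·3.91 + 0.132·25) / 130.1 = 3.931 mg/L.
1500 L/s = 1.5 m³/s.
After input B: C = (130.1·3.931 + 1.5·3.41) / 131.6 = 3.925 mg/L.
After input C: C = (131.6·3.925 + 5.8·1.98) / 137.4 = 3.843 mg/L.

3.84 mg/L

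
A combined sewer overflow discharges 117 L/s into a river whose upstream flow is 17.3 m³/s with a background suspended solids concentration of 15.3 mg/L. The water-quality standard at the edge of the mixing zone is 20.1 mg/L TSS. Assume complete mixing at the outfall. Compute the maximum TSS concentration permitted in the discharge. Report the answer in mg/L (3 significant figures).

730 mg/L

117 L/s = 0.117 m³/s.
Mass balance: 20.1·17.42 = 0.117·Cₑ + 17.3·15.3.
Cₑ = (350.1 − 264.7) / 0.117 = 729.8 mg/L.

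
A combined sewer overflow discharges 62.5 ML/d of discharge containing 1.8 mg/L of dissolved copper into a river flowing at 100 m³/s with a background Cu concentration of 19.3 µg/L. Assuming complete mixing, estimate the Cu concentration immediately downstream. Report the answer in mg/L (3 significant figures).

62.5 ML/d = 0.7234 m³/s.
19.3 µg/L = 0.0193 mg/L.
By mass balance at complete mixing, C = (0.7234·1.8 + 100·0.0193) / (0.7234 + 100) = 3.232/100.7 = 0.03209 mg/L.

0.0321 mg/L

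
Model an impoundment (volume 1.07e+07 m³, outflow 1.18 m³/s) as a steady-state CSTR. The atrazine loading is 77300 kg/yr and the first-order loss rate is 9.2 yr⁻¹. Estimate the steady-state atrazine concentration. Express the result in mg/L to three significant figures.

Outflow Q = 1.18 m³/s × 3.156e+07 s/yr = 3.724e+07 m³/yr.
Steady-state CSTR mass balance: W = Q·C + k·V·C, so C = W/(Q + kV).
Q + kV = 3.724e+07 + 9.2·1.07e+07 = 1.357e+08 m³/yr.
C = 77300/1.357e+08 = 0.0005697 kg/m³ = 0.5697 mg/L.

0.570 mg/L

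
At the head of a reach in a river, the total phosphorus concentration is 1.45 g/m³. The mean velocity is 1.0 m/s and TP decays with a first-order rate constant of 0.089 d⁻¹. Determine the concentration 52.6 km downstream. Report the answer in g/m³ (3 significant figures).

1.37 g/m³

Travel time t = 52.6 km / 1.0 m/s = 5.26e+04/1.0 = 5.26e+04 s = 0.6088 d.
First-order decay: C = 1.45·exp(−0.089·0.6088) = 1.45·0.9473 = 1.374 g/m³.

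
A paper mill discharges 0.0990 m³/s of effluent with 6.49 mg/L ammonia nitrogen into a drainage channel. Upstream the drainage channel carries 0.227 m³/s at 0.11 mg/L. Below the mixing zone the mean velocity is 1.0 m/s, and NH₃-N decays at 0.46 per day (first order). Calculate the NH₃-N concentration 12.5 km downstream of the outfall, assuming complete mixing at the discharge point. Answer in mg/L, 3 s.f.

After complete mixing, C₀ = (0.099·6.49 + 0.227·0.11) / 0.326 = 2.047 mg/L.
Travel time t = 1.25e+04 m / 1.0 m/s = 1.25e+04 s = 0.1447 d.
C = 2.047·exp(−0.46·0.1447) = 2.047·0.9356 = 1.916 mg/L.

1.92 mg/L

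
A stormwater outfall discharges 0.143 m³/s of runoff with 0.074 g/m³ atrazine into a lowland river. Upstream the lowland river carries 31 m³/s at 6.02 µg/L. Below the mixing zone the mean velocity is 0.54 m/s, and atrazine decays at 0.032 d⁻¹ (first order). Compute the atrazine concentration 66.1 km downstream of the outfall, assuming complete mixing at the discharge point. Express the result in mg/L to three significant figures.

6.02 µg/L = 0.00602 mg/L.
After complete mixing, C₀ = (0.143·0.074 + 31·0.00602) / 31.14 = 0.006332 mg/L.
Travel time t = 6.61e+04 m / 0.54 m/s = 1.224e+05 s = 1.417 d.
C = 0.006332·exp(−0.032·1.417) = 0.006332·0.9557 = 0.006051 mg/L.

0.00605 mg/L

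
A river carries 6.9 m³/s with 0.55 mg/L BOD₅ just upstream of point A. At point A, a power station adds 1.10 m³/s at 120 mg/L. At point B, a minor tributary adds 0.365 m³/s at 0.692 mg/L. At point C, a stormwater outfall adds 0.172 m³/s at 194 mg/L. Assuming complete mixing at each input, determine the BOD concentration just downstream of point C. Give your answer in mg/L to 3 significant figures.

After input A: C = (6.9·0.55 + 1.1·120) / 8 = 16.97 mg/L.
After input B: C = (8·16.97 + 0.365·0.692) / 8.365 = 16.26 mg/L.
After input C: C = (8.365·16.26 + 0.172·194) / 8.537 = 19.84 mg/L.

19.8 mg/L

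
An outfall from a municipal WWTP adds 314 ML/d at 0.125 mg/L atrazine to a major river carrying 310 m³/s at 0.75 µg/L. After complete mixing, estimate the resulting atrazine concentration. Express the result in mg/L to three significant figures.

314 ML/d = 3.634 m³/s.
0.75 µg/L = 0.00075 mg/L.
By mass balance at complete mixing, C = (3.634·0.125 + 310·0.00075) / (3.634 + 310) = 0.6868/313.6 = 0.00219 mg/L.

0.00219 mg/L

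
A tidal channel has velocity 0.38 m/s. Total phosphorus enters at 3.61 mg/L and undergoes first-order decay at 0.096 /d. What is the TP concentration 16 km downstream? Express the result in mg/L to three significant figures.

Travel time t = 16 km / 0.38 m/s = 1.6e+04/0.38 = 4.211e+04 s = 0.4873 d.
First-order decay: C = 3.61·exp(−0.096·0.4873) = 3.61·0.9543 = 3.445 mg/L.

3.45 mg/L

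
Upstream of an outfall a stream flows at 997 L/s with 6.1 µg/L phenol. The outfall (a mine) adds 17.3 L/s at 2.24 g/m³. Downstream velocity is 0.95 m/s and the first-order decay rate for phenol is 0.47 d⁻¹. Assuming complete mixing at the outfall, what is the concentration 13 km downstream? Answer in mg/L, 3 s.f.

17.3 L/s = 0.0173 m³/s.
997 L/s = 0.997 m³/s.
6.1 µg/L = 0.0061 mg/L.
After complete mixing, C₀ = (0.0173·2.24 + 0.997·0.0061) / 1.014 = 0.0442 mg/L.
Travel time t = 1.3e+04 m / 0.95 m/s = 1.368e+04 s = 0.1584 d.
C = 0.0442·exp(−0.47·0.1584) = 0.0442·0.9283 = 0.04103 mg/L.

0.0410 mg/L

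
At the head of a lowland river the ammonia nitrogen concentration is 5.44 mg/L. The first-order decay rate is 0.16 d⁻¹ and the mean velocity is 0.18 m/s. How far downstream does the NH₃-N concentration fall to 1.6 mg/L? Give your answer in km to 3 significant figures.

119 km

From C = C₀·e^(−kt), t = ln(C₀/C)/k = ln(5.44/1.6)/0.16 = 1.224/0.16 = 7.649 d.
Distance = v·t = 0.18 m/s × 6.608e+05 s = 1.19e+05 m = 119 km.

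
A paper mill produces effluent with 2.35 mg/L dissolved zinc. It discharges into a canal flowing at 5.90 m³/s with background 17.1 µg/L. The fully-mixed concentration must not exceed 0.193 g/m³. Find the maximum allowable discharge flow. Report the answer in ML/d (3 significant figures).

41.6 ML/d

17.1 µg/L = 0.0171 mg/L.
Mass balance at complete mixing: C_std·(Q_w + Q_r) = Q_w·C_e + Q_r·C_b.
Rearranging, Q_w = Q_r·(C_std − C_b)/(C_e − C_std) = 5.90·(0.193 − 0.0171) / (2.35 − 0.193) = 0.4811 m³/s.
= 41.57 ML/d.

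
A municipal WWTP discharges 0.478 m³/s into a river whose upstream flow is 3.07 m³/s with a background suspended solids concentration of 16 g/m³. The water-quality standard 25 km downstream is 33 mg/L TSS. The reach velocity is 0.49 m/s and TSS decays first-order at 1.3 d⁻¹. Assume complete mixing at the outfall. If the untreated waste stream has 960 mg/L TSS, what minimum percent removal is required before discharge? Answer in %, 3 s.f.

55.7 %

Travel time to the compliance point: t = 2.5e+04/0.49 = 5.102e+04 s = 0.5905 d; decay factor exp(−1.3·0.5905) = 0.4641.
So the concentration just after mixing may be at most 33/0.4641 = 71.11 mg/L.
Mass balance: 71.11·3.548 = 0.478·Cₑ + 3.07·16.
Cₑ = (252.3 − 49.12) / 0.478 = 425 mg/L.
Required removal = 1 − 425/960 = 55.73 %.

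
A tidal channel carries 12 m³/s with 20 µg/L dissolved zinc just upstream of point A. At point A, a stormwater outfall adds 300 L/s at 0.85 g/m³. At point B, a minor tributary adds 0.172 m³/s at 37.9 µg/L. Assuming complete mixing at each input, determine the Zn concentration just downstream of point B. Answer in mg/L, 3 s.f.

20 µg/L = 0.02 mg/L.
300 L/s = 0.3 m³/s.
After input A: C = (12·0.02 + 0.3·0.85) / 12.3 = 0.04024 mg/L.
37.9 µg/L = 0.0379 mg/L.
After input B: C = (12.3·0.04024 + 0.172·0.0379) / 12.47 = 0.04021 mg/L.

0.0402 mg/L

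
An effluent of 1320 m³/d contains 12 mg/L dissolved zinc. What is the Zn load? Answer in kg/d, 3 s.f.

1320 m³/d = 0.01528 m³/s.
Mass flux = Q·C = 0.01528 m³/s × 12 g/m³ = 0.1833 g/s.
= 0.1833 g/s × 86.4 = 15.84 kg/d.

15.8 kg/d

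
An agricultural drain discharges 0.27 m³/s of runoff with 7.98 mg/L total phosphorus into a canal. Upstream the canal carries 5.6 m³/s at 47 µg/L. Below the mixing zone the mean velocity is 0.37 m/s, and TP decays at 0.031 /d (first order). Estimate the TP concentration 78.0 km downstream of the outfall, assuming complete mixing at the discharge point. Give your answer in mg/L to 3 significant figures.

47 µg/L = 0.047 mg/L.
After complete mixing, C₀ = (0.27·7.98 + 5.6·0.047) / 5.87 = 0.4119 mg/L.
Travel time t = 7.8e+04 m / 0.37 m/s = 2.108e+05 s = 2.44 d.
C = 0.4119·exp(−0.031·2.44) = 0.4119·0.9272 = 0.3819 mg/L.

0.382 mg/L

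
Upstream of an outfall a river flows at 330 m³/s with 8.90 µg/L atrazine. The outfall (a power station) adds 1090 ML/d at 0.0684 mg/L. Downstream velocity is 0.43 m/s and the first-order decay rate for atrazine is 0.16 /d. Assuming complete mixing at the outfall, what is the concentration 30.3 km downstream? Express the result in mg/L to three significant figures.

1090 ML/d = 12.62 m³/s.
8.90 µg/L = 0.0089 mg/L.
After complete mixing, C₀ = (12.62·0.0684 + 330·0.0089) / 342.6 = 0.01109 mg/L.
Travel time t = 3.03e+04 m / 0.43 m/s = 7.047e+04 s = 0.8156 d.
C = 0.01109·exp(−0.16·0.8156) = 0.01109·0.8777 = 0.009734 mg/L.

0.00973 mg/L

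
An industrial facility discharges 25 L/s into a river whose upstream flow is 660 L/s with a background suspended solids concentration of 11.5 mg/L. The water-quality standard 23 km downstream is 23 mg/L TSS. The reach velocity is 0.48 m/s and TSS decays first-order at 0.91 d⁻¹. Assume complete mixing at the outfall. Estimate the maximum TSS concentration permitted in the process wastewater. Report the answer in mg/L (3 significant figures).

25 L/s = 0.025 m³/s.
660 L/s = 0.66 m³/s.
Travel time to the compliance point: t = 2.3e+04/0.48 = 4.792e+04 s = 0.5546 d; decay factor exp(−0.91·0.5546) = 0.6037.
So the concentration just after mixing may be at most 23/0.6037 = 38.1 mg/L.
Mass balance: 38.1·0.685 = 0.025·Cₑ + 0.66·11.5.
Cₑ = (26.1 − 7.59) / 0.025 = 740.3 mg/L.

740 mg/L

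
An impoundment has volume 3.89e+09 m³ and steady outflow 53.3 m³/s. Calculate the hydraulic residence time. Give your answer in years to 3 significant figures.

2.31 yr

Q = 53.3 m³/s × 3.156e+07 s/yr = 1.682e+09 m³/yr.
Hydraulic residence time τ = V/Q = 3.89e+09/1.682e+09 = 2.313 yr.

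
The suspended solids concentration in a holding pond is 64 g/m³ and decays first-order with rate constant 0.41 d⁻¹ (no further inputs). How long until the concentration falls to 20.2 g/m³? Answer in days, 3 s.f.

2.81 d

t = ln(C₀/C)/k = ln(64/20.2)/0.41 = 1.153/0.41 = 2.813 d.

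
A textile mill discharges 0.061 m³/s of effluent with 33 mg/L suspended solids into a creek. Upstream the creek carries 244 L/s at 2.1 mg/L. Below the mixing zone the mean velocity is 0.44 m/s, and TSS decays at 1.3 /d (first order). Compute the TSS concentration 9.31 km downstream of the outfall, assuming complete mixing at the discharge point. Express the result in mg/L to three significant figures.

6.02 mg/L

244 L/s = 0.244 m³/s.
After complete mixing, C₀ = (0.061·33 + 0.244·2.1) / 0.305 = 8.28 mg/L.
Travel time t = 9310 m / 0.44 m/s = 2.116e+04 s = 0.2449 d.
C = 8.28·exp(−1.3·0.2449) = 8.28·0.7273 = 6.022 mg/L.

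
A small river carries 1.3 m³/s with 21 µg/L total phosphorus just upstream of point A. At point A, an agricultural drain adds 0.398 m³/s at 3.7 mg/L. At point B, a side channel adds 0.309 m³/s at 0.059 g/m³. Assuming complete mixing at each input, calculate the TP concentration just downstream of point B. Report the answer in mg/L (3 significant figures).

21 µg/L = 0.021 mg/L.
After input A: C = (1.3·0.021 + 0.398·3.7) / 1.698 = 0.8833 mg/L.
After input B: C = (1.698·0.8833 + 0.309·0.059) / 2.007 = 0.7564 mg/L.

0.756 mg/L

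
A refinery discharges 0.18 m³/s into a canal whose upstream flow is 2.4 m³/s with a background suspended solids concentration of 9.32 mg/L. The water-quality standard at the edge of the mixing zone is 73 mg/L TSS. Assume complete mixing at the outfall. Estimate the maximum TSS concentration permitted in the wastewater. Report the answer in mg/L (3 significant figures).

922 mg/L

Mass balance: 73·2.58 = 0.18·Cₑ + 2.4·9.32.
Cₑ = (188.3 − 22.37) / 0.18 = 922.1 mg/L.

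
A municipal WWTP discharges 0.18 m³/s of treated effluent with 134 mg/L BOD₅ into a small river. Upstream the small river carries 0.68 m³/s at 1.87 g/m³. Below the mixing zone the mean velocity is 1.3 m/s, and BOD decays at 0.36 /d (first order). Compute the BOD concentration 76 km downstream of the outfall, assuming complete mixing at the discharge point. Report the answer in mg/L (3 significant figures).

After complete mixing, C₀ = (0.18·134 + 0.68·1.87) / 0.86 = 29.53 mg/L.
Travel time t = 7.6e+04 m / 1.3 m/s = 5.846e+04 s = 0.6766 d.
C = 29.53·exp(−0.36·0.6766) = 29.53·0.7838 = 23.14 mg/L.

23.1 mg/L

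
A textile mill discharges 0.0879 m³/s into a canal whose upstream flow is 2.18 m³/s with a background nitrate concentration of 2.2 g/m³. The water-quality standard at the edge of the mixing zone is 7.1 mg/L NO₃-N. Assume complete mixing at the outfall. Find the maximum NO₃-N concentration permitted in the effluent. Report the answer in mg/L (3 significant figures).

129 mg/L

Mass balance: 7.1·2.268 = 0.0879·Cₑ + 2.18·2.2.
Cₑ = (16.1 − 4.796) / 0.0879 = 128.6 mg/L.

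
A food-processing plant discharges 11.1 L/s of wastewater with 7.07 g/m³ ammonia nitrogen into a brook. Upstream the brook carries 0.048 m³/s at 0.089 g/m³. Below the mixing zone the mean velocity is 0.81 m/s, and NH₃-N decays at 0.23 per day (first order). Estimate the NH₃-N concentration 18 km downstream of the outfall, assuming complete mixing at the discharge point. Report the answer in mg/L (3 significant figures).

1.32 mg/L

11.1 L/s = 0.0111 m³/s.
After complete mixing, C₀ = (0.0111·7.07 + 0.048·0.089) / 0.0591 = 1.4 mg/L.
Travel time t = 1.8e+04 m / 0.81 m/s = 2.222e+04 s = 0.2572 d.
C = 1.4·exp(−0.23·0.2572) = 1.4·0.9426 = 1.32 mg/L.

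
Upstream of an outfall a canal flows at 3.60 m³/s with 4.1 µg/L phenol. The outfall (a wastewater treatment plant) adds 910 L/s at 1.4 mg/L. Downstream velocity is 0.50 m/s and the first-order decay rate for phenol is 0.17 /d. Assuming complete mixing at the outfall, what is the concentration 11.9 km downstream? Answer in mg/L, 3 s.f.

910 L/s = 0.91 m³/s.
4.1 µg/L = 0.0041 mg/L.
After complete mixing, C₀ = (0.91·1.4 + 3.6·0.0041) / 4.51 = 0.2858 mg/L.
Travel time t = 1.19e+04 m / 0.50 m/s = 2.38e+04 s = 0.2755 d.
C = 0.2858·exp(−0.17·0.2755) = 0.2858·0.9543 = 0.2727 mg/L.

0.273 mg/L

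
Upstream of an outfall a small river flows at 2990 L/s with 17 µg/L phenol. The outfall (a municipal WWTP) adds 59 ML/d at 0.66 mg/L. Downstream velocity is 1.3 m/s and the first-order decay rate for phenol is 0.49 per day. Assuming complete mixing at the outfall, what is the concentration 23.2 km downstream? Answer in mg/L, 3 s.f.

0.123 mg/L

59 ML/d = 0.6829 m³/s.
2990 L/s = 2.99 m³/s.
17 µg/L = 0.017 mg/L.
After complete mixing, C₀ = (0.6829·0.66 + 2.99·0.017) / 3.673 = 0.1365 mg/L.
Travel time t = 2.32e+04 m / 1.3 m/s = 1.785e+04 s = 0.2066 d.
C = 0.1365·exp(−0.49·0.2066) = 0.1365·0.9037 = 0.1234 mg/L.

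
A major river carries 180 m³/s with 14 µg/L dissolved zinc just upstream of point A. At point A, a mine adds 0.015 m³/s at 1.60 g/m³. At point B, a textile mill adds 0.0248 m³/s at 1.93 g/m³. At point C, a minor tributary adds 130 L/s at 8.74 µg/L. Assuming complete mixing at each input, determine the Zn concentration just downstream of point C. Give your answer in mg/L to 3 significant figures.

14 µg/L = 0.014 mg/L.
After input A: C = (180·0.014 + 0.015·1.6) / 180 = 0.01413 mg/L.
After input B: C = (180·0.01413 + 0.0248·1.93) / 180 = 0.0144 mg/L.
130 L/s = 0.13 m³/s.
8.74 µg/L = 0.00874 mg/L.
After input C: C = (180·0.0144 + 0.13·0.00874) / 180.2 = 0.01439 mg/L.

0.0144 mg/L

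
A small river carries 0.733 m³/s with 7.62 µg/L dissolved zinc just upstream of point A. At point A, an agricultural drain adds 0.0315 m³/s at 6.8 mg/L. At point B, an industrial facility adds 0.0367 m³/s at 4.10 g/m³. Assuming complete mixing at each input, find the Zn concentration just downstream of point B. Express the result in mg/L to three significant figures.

0.462 mg/L

7.62 µg/L = 0.00762 mg/L.
After input A: C = (0.733·0.00762 + 0.0315·6.8) / 0.7645 = 0.2875 mg/L.
After input B: C = (0.7645·0.2875 + 0.0367·4.1) / 0.8012 = 0.4621 mg/L.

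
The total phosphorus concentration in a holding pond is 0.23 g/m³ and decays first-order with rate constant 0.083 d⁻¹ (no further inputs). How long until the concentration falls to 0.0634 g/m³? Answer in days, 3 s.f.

t = ln(C₀/C)/k = ln(0.23/0.0634)/0.083 = 1.289/0.083 = 15.53 d.

15.5 d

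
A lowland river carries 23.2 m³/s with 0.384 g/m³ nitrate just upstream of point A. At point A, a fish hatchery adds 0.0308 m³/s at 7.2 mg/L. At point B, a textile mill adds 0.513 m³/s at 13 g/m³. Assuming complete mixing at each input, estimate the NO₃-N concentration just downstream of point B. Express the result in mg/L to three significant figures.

After input A: C = (23.2·0.384 + 0.0308·7.2) / 23.23 = 0.393 mg/L.
After input B: C = (23.23·0.393 + 0.513·13) / 23.74 = 0.6654 mg/L.

0.665 mg/L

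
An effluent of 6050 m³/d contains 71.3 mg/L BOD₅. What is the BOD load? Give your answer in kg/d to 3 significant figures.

6050 m³/d = 0.07002 m³/s.
Mass flux = Q·C = 0.07002 m³/s × 71.3 g/m³ = 4.993 g/s.
= 4.993 g/s × 86.4 = 431.4 kg/d.

431 kg/d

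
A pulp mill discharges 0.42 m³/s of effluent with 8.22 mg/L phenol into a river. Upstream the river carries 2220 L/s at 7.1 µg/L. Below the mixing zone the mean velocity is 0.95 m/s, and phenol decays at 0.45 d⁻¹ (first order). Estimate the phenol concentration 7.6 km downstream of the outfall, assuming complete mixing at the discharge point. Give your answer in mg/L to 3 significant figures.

2220 L/s = 2.22 m³/s.
7.1 µg/L = 0.0071 mg/L.
After complete mixing, C₀ = (0.42·8.22 + 2.22·0.0071) / 2.64 = 1.314 mg/L.
Travel time t = 7600 m / 0.95 m/s = 8000 s = 0.09259 d.
C = 1.314·exp(−0.45·0.09259) = 1.314·0.9592 = 1.26 mg/L.

1.26 mg/L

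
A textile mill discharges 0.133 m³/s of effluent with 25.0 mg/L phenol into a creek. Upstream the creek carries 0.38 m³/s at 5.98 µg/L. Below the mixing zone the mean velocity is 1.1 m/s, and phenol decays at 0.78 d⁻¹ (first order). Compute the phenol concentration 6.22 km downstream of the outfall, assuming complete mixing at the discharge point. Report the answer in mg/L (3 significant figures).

6.16 mg/L

5.98 µg/L = 0.00598 mg/L.
After complete mixing, C₀ = (0.133·25 + 0.38·0.00598) / 0.513 = 6.486 mg/L.
Travel time t = 6220 m / 1.1 m/s = 5655 s = 0.06545 d.
C = 6.486·exp(−0.78·0.06545) = 6.486·0.9502 = 6.163 mg/L.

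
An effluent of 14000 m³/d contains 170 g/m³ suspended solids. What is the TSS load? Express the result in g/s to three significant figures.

14000 m³/d = 0.162 m³/s.
Mass flux = Q·C = 0.162 m³/s × 170 g/m³ = 27.55 g/s.

27.5 g/s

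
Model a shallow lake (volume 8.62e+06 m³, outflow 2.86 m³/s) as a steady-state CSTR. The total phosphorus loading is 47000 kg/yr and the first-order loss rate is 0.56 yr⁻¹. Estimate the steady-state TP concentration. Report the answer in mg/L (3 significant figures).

Outflow Q = 2.86 m³/s × 3.156e+07 s/yr = 9.025e+07 m³/yr.
Steady-state CSTR mass balance: W = Q·C + k·V·C, so C = W/(Q + kV).
Q + kV = 9.025e+07 + 0.56·8.62e+06 = 9.508e+07 m³/yr.
C = 47000/9.508e+07 = 0.0004943 kg/m³ = 0.4943 mg/L.

0.494 mg/L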